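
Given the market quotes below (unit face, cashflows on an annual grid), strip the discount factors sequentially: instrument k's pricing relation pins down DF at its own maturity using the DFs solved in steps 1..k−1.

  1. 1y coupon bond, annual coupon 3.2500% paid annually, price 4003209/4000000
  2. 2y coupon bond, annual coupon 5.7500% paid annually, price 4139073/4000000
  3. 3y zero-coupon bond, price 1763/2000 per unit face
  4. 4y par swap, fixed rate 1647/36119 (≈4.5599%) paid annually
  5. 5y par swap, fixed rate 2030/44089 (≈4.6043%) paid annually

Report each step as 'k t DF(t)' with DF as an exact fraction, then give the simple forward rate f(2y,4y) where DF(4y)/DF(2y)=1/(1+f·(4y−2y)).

1 1 9693/10000
2 2 4629/5000
3 3 1763/2000
4 4 8353/10000
5 5 797/1000
f(2y,4y) = ((4629/5000)/(8353/10000) − 1)/(2) = 905/16706 ≈ 5.4172%

step 1 [1y] bond c/1=13/400: DF=(4003209/4000000 − 13/400·(0))/(1+13/400) = 9693/10000 ≈ 0.969300
step 2 [2y] bond c/1=23/400: DF=(4139073/4000000 − 23/400·(0.969300))/(1+23/400) = 4629/5000 ≈ 0.925800
step 3 [3y] zero: DF = P = 1763/2000 ≈ 0.881500
step 4 [4y] swap r/1=1647/36119: DF=(1 − 1647/36119·(0.969300+0.925800+0.881500))/(1+1647/36119) = 8353/10000 ≈ 0.835300
step 5 [5y] swap r/1=2030/44089: DF=(1 − 2030/44089·(0.969300+0.925800+0.881500+0.835300))/(1+2030/44089) = 797/1000 ≈ 0.797000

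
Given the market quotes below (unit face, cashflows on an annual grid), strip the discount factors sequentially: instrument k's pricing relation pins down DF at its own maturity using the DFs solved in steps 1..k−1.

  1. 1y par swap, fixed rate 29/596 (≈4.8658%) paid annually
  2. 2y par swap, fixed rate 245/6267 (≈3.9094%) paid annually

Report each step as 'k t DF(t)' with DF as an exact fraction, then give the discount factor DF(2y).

1 1 596/625
2 2 1853/2000
DF(2y) = 1853/2000 ≈ 0.926500

step 1 [1y] swap r/1=29/596: DF=(1 − 29/596·(0))/(1+29/596) = 596/625 ≈ 0.953600
step 2 [2y] swap r/1=245/6267: DF=(1 − 245/6267·(0.953600))/(1+245/6267) = 1853/2000 ≈ 0.926500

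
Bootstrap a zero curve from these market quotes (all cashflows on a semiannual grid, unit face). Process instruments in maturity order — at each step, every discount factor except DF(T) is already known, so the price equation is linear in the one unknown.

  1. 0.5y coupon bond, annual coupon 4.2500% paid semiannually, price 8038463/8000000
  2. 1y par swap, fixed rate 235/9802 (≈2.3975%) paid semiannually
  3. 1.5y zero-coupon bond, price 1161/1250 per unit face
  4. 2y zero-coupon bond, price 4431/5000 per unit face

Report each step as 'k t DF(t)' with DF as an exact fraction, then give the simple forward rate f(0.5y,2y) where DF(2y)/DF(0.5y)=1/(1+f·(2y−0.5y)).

step 1 [0.5y] bond c/2=17/800: DF=(8038463/8000000 − 17/800·(0))/(1+17/800) = 9839/10000 ≈ 0.983900
step 2 [1y] swap r/2=235/19604: DF=(1 − 235/19604·(0.983900))/(1+235/19604) = 1953/2000 ≈ 0.976500
step 3 [1.5y] zero: DF = P = 1161/1250 ≈ 0.928800
step 4 [2y] zero: DF = P = 4431/5000 ≈ 0.886200

1 1/2 9839/10000
2 1 1953/2000
3 3/2 1161/1250
4 2 4431/5000
f(0.5y,2y) = ((9839/10000)/(4431/5000) − 1)/(3/2) = 977/13293 ≈ 7.3497%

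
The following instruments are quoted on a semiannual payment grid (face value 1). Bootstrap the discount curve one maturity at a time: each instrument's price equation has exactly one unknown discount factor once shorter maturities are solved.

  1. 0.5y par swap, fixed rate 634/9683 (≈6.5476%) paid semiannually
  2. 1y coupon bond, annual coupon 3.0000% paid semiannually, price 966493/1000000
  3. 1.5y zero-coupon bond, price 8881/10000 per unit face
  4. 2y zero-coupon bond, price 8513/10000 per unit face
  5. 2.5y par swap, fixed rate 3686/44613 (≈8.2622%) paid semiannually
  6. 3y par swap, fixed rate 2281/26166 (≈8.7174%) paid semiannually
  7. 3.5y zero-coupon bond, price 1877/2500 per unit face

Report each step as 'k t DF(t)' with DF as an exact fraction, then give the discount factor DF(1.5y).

1 1/2 9683/10000
2 1 9379/10000
3 3/2 8881/10000
4 2 8513/10000
5 5/2 8157/10000
6 3 7719/10000
7 7/2 1877/2500
DF(1.5y) = 8881/10000 ≈ 0.888100

step 1 [0.5y] swap r/2=317/9683: DF=(1 − 317/9683·(0))/(1+317/9683) = 9683/10000 ≈ 0.968300
step 2 [1y] bond c/2=3/200: DF=(966493/1000000 − 3/200·(0.968300))/(1+3/200) = 9379/10000 ≈ 0.937900
step 3 [1.5y] zero: DF = P = 8881/10000 ≈ 0.888100
step 4 [2y] zero: DF = P = 8513/10000 ≈ 0.851300
step 5 [2.5y] swap r/2=1843/44613: DF=(1 − 1843/44613·(0.968300+0.937900+0.888100+0.851300))/(1+1843/44613) = 8157/10000 ≈ 0.815700
step 6 [3y] swap r/2=2281/52332: DF=(1 − 2281/52332·(0.968300+0.937900+0.888100+0.851300+0.815700))/(1+2281/52332) = 7719/10000 ≈ 0.771900
step 7 [3.5y] zero: DF = P = 1877/2500 ≈ 0.750800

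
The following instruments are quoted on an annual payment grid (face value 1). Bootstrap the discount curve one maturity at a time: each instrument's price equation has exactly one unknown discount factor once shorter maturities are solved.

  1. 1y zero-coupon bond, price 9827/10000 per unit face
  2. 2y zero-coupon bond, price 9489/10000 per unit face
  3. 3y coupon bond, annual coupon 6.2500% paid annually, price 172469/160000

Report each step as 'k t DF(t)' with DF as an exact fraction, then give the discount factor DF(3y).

step 1 [1y] zero: DF = P = 9827/10000 ≈ 0.982700
step 2 [2y] zero: DF = P = 9489/10000 ≈ 0.948900
step 3 [3y] bond c/1=1/16: DF=(172469/160000 − 1/16·(0.982700+0.948900))/(1+1/16) = 9009/10000 ≈ 0.900900

1 1 9827/10000
2 2 9489/10000
3 3 9009/10000
DF(3y) = 9009/10000 ≈ 0.900900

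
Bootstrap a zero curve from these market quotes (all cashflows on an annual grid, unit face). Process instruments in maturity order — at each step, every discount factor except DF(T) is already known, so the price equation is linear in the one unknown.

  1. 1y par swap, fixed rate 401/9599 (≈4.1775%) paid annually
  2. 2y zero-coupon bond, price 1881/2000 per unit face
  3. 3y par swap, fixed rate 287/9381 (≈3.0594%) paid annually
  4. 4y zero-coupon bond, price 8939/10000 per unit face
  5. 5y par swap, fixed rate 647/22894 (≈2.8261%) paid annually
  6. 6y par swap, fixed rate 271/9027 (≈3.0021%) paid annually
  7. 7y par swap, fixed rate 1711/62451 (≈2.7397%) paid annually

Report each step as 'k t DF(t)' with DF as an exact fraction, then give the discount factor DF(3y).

step 1 [1y] swap r/1=401/9599: DF=(1 − 401/9599·(0))/(1+401/9599) = 9599/10000 ≈ 0.959900
step 2 [2y] zero: DF = P = 1881/2000 ≈ 0.940500
step 3 [3y] swap r/1=287/9381: DF=(1 − 287/9381·(0.959900+0.940500))/(1+287/9381) = 9139/10000 ≈ 0.913900
step 4 [4y] zero: DF = P = 8939/10000 ≈ 0.893900
step 5 [5y] swap r/1=647/22894: DF=(1 − 647/22894·(0.959900+0.940500+0.913900+0.893900))/(1+647/22894) = 4353/5000 ≈ 0.870600
step 6 [6y] swap r/1=271/9027: DF=(1 − 271/9027·(0.959900+0.940500+0.913900+0.893900+0.870600))/(1+271/9027) = 4187/5000 ≈ 0.837400
step 7 [7y] swap r/1=1711/62451: DF=(1 − 1711/62451·(0.959900+0.940500+0.913900+0.893900+0.870600+0.837400))/(1+1711/62451) = 8289/10000 ≈ 0.828900

1 1 9599/10000
2 2 1881/2000
3 3 9139/10000
4 4 8939/10000
5 5 4353/5000
6 6 4187/5000
7 7 8289/10000
DF(3y) = 9139/10000 ≈ 0.913900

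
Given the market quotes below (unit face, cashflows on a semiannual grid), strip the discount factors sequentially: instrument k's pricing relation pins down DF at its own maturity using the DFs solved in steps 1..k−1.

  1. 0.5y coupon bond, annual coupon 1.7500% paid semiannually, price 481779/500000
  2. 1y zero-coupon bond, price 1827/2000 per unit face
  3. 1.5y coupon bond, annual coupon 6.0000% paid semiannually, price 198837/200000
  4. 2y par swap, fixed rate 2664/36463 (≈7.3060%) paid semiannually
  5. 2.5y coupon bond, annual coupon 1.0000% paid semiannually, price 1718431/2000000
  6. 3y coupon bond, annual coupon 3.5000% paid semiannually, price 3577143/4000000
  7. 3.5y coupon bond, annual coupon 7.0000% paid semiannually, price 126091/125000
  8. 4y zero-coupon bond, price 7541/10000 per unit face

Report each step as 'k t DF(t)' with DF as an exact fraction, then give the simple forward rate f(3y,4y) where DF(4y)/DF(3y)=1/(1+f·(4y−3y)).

1 1/2 597/625
2 1 1827/2000
3 3/2 2277/2500
4 2 2167/2500
5 5/2 523/625
6 3 4009/5000
7 7/2 7959/10000
8 4 7541/10000
f(3y,4y) = ((4009/5000)/(7541/10000) − 1)/(1) = 477/7541 ≈ 6.3254%

step 1 [0.5y] bond c/2=7/800: DF=(481779/500000 − 7/800·(0))/(1+7/800) = 597/625 ≈ 0.955200
step 2 [1y] zero: DF = P = 1827/2000 ≈ 0.913500
step 3 [1.5y] bond c/2=3/100: DF=(198837/200000 − 3/100·(0.955200+0.913500))/(1+3/100) = 2277/2500 ≈ 0.910800
step 4 [2y] swap r/2=1332/36463: DF=(1 − 1332/36463·(0.955200+0.913500+0.910800))/(1+1332/36463) = 2167/2500 ≈ 0.866800
step 5 [2.5y] bond c/2=1/200: DF=(1718431/2000000 − 1/200·(0.955200+0.913500+0.910800+0.866800))/(1+1/200) = 523/625 ≈ 0.836800
step 6 [3y] bond c/2=7/400: DF=(3577143/4000000 − 7/400·(0.955200+0.913500+0.910800+0.866800+0.836800))/(1+7/400) = 4009/5000 ≈ 0.801800
step 7 [3.5y] bond c/2=7/200: DF=(126091/125000 − 7/200·(0.955200+0.913500+0.910800+0.866800+0.836800+0.801800))/(1+7/200) = 7959/10000 ≈ 0.795900
step 8 [4y] zero: DF = P = 7541/10000 ≈ 0.754100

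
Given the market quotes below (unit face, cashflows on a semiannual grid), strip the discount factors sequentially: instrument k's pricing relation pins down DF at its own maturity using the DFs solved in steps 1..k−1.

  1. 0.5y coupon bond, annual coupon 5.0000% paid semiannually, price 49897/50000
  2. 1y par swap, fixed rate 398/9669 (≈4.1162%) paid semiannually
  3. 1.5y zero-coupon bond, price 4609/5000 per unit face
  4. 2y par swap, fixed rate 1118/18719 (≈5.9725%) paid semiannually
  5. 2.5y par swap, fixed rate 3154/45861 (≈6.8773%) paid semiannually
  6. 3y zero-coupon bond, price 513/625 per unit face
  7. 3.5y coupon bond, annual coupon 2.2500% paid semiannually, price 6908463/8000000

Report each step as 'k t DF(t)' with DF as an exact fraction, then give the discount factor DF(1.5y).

1 1/2 1217/1250
2 1 4801/5000
3 3/2 4609/5000
4 2 4441/5000
5 5/2 8423/10000
6 3 513/625
7 7/2 3969/5000
DF(1.5y) = 4609/5000 ≈ 0.921800

step 1 [0.5y] bond c/2=1/40: DF=(49897/50000 − 1/40·(0))/(1+1/40) = 1217/1250 ≈ 0.973600
step 2 [1y] swap r/2=199/9669: DF=(1 − 199/9669·(0.973600))/(1+199/9669) = 4801/5000 ≈ 0.960200
step 3 [1.5y] zero: DF = P = 4609/5000 ≈ 0.921800
step 4 [2y] swap r/2=559/18719: DF=(1 − 559/18719·(0.973600+0.960200+0.921800))/(1+559/18719) = 4441/5000 ≈ 0.888200
step 5 [2.5y] swap r/2=1577/45861: DF=(1 − 1577/45861·(0.973600+0.960200+0.921800+0.888200))/(1+1577/45861) = 8423/10000 ≈ 0.842300
step 6 [3y] zero: DF = P = 513/625 ≈ 0.820800
step 7 [3.5y] bond c/2=9/800: DF=(6908463/8000000 − 9/800·(0.973600+0.960200+0.921800+0.888200+0.842300+0.820800))/(1+9/800) = 3969/5000 ≈ 0.793800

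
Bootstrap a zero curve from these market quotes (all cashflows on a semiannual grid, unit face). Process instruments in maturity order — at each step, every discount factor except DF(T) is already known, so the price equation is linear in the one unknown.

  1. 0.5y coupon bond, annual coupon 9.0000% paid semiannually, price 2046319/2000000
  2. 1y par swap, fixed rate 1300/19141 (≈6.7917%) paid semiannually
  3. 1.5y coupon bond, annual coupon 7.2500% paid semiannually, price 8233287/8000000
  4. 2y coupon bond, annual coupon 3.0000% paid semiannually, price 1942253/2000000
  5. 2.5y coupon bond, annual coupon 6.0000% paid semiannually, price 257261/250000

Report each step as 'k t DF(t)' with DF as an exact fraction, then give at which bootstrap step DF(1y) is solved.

1 1/2 9791/10000
2 1 187/200
3 3/2 4631/5000
4 2 2287/2500
5 5/2 8897/10000
DF(1y) is solved at step 2

step 1 [0.5y] bond c/2=9/200: DF=(2046319/2000000 − 9/200·(0))/(1+9/200) = 9791/10000 ≈ 0.979100
step 2 [1y] swap r/2=650/19141: DF=(1 − 650/19141·(0.979100))/(1+650/19141) = 187/200 ≈ 0.935000
step 3 [1.5y] bond c/2=29/800: DF=(8233287/8000000 − 29/800·(0.979100+0.935000))/(1+29/800) = 4631/5000 ≈ 0.926200
step 4 [2y] bond c/2=3/200: DF=(1942253/2000000 − 3/200·(0.979100+0.935000+0.926200))/(1+3/200) = 2287/2500 ≈ 0.914800
step 5 [2.5y] bond c/2=3/100: DF=(257261/250000 − 3/100·(0.979100+0.935000+0.926200+0.914800))/(1+3/100) = 8897/10000 ≈ 0.889700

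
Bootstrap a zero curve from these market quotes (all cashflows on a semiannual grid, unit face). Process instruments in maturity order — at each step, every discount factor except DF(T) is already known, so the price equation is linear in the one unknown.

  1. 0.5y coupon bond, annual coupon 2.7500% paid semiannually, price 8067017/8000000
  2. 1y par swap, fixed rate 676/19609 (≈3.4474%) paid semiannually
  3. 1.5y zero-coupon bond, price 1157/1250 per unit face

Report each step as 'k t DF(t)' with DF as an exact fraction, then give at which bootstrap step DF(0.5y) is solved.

1 1/2 9947/10000
2 1 4831/5000
3 3/2 1157/1250
DF(0.5y) is solved at step 1

step 1 [0.5y] bond c/2=11/800: DF=(8067017/8000000 − 11/800·(0))/(1+11/800) = 9947/10000 ≈ 0.994700
step 2 [1y] swap r/2=338/19609: DF=(1 − 338/19609·(0.994700))/(1+338/19609) = 4831/5000 ≈ 0.966200
step 3 [1.5y] zero: DF = P = 1157/1250 ≈ 0.925600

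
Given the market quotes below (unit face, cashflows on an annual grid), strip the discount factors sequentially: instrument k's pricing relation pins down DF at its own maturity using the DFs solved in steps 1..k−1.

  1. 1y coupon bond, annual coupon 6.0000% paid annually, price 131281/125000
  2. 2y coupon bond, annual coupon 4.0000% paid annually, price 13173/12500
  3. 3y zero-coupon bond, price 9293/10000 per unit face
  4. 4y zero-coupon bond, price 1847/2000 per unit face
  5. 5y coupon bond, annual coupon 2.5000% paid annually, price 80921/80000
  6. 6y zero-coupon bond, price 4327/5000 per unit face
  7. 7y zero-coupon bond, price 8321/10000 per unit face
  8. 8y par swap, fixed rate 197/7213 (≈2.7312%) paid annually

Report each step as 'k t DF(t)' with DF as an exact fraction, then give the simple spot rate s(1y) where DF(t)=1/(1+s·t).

step 1 [1y] bond c/1=3/50: DF=(131281/125000 − 3/50·(0))/(1+3/50) = 2477/2500 ≈ 0.990800
step 2 [2y] bond c/1=1/25: DF=(13173/12500 − 1/25·(0.990800))/(1+1/25) = 1219/1250 ≈ 0.975200
step 3 [3y] zero: DF = P = 9293/10000 ≈ 0.929300
step 4 [4y] zero: DF = P = 1847/2000 ≈ 0.923500
step 5 [5y] bond c/1=1/40: DF=(80921/80000 − 1/40·(0.990800+0.975200+0.929300+0.923500))/(1+1/40) = 8937/10000 ≈ 0.893700
step 6 [6y] zero: DF = P = 4327/5000 ≈ 0.865400
step 7 [7y] zero: DF = P = 8321/10000 ≈ 0.832100
step 8 [8y] swap r/1=197/7213: DF=(1 − 197/7213·(0.990800+0.975200+0.929300+0.923500+0.893700+0.865400+0.832100))/(1+197/7213) = 803/1000 ≈ 0.803000

1 1 2477/2500
2 2 1219/1250
3 3 9293/10000
4 4 1847/2000
5 5 8937/10000
6 6 4327/5000
7 7 8321/10000
8 8 803/1000
s(1y) = (1/(2477/2500) − 1)/(1) = 23/2477 ≈ 0.9285%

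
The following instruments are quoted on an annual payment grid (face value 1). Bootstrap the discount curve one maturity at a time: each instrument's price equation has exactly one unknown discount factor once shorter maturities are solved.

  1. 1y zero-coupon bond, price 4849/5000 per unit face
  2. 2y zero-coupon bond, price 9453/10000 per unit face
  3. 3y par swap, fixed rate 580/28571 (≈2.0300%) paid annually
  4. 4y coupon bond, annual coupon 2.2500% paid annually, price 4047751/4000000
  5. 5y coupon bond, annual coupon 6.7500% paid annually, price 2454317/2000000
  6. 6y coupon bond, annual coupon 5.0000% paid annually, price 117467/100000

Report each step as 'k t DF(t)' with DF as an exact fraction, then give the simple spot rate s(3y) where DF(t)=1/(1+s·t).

step 1 [1y] zero: DF = P = 4849/5000 ≈ 0.969800
step 2 [2y] zero: DF = P = 9453/10000 ≈ 0.945300
step 3 [3y] swap r/1=580/28571: DF=(1 − 580/28571·(0.969800+0.945300))/(1+580/28571) = 471/500 ≈ 0.942000
step 4 [4y] bond c/1=9/400: DF=(4047751/4000000 − 9/400·(0.969800+0.945300+0.942000))/(1+9/400) = 2317/2500 ≈ 0.926800
step 5 [5y] bond c/1=27/400: DF=(2454317/2000000 − 27/400·(0.969800+0.945300+0.942000+0.926800))/(1+27/400) = 9103/10000 ≈ 0.910300
step 6 [6y] bond c/1=1/20: DF=(117467/100000 − 1/20·(0.969800+0.945300+0.942000+0.926800+0.910300))/(1+1/20) = 1119/1250 ≈ 0.895200

1 1 4849/5000
2 2 9453/10000
3 3 471/500
4 4 2317/2500
5 5 9103/10000
6 6 1119/1250
s(3y) = (1/(471/500) − 1)/(3) = 29/1413 ≈ 2.0524%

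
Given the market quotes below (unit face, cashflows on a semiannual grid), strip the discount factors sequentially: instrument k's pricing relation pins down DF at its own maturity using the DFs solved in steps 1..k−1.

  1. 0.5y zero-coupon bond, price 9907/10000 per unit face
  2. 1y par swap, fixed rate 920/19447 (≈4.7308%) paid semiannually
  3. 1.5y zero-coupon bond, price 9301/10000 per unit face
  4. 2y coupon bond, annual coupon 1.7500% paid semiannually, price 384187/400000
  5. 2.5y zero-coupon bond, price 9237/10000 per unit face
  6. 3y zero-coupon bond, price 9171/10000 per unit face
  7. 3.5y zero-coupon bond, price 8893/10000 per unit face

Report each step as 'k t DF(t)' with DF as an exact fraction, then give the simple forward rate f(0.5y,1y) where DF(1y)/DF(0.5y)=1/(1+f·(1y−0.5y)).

step 1 [0.5y] zero: DF = P = 9907/10000 ≈ 0.990700
step 2 [1y] swap r/2=460/19447: DF=(1 − 460/19447·(0.990700))/(1+460/19447) = 477/500 ≈ 0.954000
step 3 [1.5y] zero: DF = P = 9301/10000 ≈ 0.930100
step 4 [2y] bond c/2=7/800: DF=(384187/400000 − 7/800·(0.990700+0.954000+0.930100))/(1+7/800) = 1159/1250 ≈ 0.927200
step 5 [2.5y] zero: DF = P = 9237/10000 ≈ 0.923700
step 6 [3y] zero: DF = P = 9171/10000 ≈ 0.917100
step 7 [3.5y] zero: DF = P = 8893/10000 ≈ 0.889300

1 1/2 9907/10000
2 1 477/500
3 3/2 9301/10000
4 2 1159/1250
5 5/2 9237/10000
6 3 9171/10000
7 7/2 8893/10000
f(0.5y,1y) = ((9907/10000)/(477/500) − 1)/(1/2) = 367/4770 ≈ 7.6939%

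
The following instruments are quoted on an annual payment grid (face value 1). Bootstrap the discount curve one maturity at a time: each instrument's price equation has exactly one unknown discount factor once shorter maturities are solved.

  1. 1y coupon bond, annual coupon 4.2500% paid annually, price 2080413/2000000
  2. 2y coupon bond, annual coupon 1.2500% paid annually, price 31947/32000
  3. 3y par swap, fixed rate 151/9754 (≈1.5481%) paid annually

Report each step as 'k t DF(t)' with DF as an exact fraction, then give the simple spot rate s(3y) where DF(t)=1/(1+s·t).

step 1 [1y] bond c/1=17/400: DF=(2080413/2000000 − 17/400·(0))/(1+17/400) = 4989/5000 ≈ 0.997800
step 2 [2y] bond c/1=1/80: DF=(31947/32000 − 1/80·(0.997800))/(1+1/80) = 9737/10000 ≈ 0.973700
step 3 [3y] swap r/1=151/9754: DF=(1 − 151/9754·(0.997800+0.973700))/(1+151/9754) = 9547/10000 ≈ 0.954700

1 1 4989/5000
2 2 9737/10000
3 3 9547/10000
s(3y) = (1/(9547/10000) − 1)/(3) = 151/9547 ≈ 1.5816%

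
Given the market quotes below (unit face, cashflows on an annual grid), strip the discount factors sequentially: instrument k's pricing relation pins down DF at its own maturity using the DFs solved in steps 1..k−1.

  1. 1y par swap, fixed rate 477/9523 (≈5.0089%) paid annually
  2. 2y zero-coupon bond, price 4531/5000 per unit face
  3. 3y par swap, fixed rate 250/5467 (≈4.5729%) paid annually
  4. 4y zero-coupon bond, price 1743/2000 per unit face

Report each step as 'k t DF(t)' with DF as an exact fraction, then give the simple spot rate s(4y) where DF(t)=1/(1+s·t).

step 1 [1y] swap r/1=477/9523: DF=(1 − 477/9523·(0))/(1+477/9523) = 9523/10000 ≈ 0.952300
step 2 [2y] zero: DF = P = 4531/5000 ≈ 0.906200
step 3 [3y] swap r/1=250/5467: DF=(1 − 250/5467·(0.952300+0.906200))/(1+250/5467) = 7/8 ≈ 0.875000
step 4 [4y] zero: DF = P = 1743/2000 ≈ 0.871500

1 1 9523/10000
2 2 4531/5000
3 3 7/8
4 4 1743/2000
s(4y) = (1/(1743/2000) − 1)/(4) = 257/6972 ≈ 3.6862%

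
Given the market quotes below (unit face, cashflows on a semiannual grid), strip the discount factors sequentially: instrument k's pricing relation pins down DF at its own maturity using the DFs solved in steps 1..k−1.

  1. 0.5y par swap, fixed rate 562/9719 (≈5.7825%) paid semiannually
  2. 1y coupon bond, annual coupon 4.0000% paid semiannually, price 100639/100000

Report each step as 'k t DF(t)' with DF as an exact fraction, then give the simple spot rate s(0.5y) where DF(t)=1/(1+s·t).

step 1 [0.5y] swap r/2=281/9719: DF=(1 − 281/9719·(0))/(1+281/9719) = 9719/10000 ≈ 0.971900
step 2 [1y] bond c/2=1/50: DF=(100639/100000 − 1/50·(0.971900))/(1+1/50) = 2419/2500 ≈ 0.967600

1 1/2 9719/10000
2 1 2419/2500
s(0.5y) = (1/(9719/10000) − 1)/(1/2) = 562/9719 ≈ 5.7825%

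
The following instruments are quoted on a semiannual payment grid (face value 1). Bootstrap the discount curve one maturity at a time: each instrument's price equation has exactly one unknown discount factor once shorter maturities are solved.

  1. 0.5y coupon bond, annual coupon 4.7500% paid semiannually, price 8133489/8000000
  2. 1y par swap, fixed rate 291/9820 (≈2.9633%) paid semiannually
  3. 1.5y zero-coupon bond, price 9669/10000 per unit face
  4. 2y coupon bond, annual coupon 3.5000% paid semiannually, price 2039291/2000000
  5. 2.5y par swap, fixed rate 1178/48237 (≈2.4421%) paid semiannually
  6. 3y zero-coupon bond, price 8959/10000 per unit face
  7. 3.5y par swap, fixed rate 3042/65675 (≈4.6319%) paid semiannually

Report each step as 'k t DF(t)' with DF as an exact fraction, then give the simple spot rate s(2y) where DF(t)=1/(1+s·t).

step 1 [0.5y] bond c/2=19/800: DF=(8133489/8000000 − 19/800·(0))/(1+19/800) = 9931/10000 ≈ 0.993100
step 2 [1y] swap r/2=291/19640: DF=(1 − 291/19640·(0.993100))/(1+291/19640) = 9709/10000 ≈ 0.970900
step 3 [1.5y] zero: DF = P = 9669/10000 ≈ 0.966900
step 4 [2y] bond c/2=7/400: DF=(2039291/2000000 − 7/400·(0.993100+0.970900+0.966900))/(1+7/400) = 9517/10000 ≈ 0.951700
step 5 [2.5y] swap r/2=589/48237: DF=(1 − 589/48237·(0.993100+0.970900+0.966900+0.951700))/(1+589/48237) = 9411/10000 ≈ 0.941100
step 6 [3y] zero: DF = P = 8959/10000 ≈ 0.895900
step 7 [3.5y] swap r/2=1521/65675: DF=(1 − 1521/65675·(0.993100+0.970900+0.966900+0.951700+0.941100+0.895900))/(1+1521/65675) = 8479/10000 ≈ 0.847900

1 1/2 9931/10000
2 1 9709/10000
3 3/2 9669/10000
4 2 9517/10000
5 5/2 9411/10000
6 3 8959/10000
7 7/2 8479/10000
s(2y) = (1/(9517/10000) − 1)/(2) = 483/19034 ≈ 2.5376%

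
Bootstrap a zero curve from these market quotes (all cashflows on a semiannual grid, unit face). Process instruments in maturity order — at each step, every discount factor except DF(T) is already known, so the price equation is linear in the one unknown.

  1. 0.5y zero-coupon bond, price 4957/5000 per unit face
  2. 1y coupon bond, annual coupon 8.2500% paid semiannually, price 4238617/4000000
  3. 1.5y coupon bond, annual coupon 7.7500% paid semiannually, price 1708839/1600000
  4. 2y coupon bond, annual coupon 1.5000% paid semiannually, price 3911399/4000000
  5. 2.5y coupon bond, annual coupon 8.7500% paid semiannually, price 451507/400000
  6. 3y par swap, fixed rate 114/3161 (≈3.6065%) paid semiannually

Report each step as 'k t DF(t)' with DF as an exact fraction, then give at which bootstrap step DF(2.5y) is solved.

step 1 [0.5y] zero: DF = P = 4957/5000 ≈ 0.991400
step 2 [1y] bond c/2=33/800: DF=(4238617/4000000 − 33/800·(0.991400))/(1+33/800) = 1223/1250 ≈ 0.978400
step 3 [1.5y] bond c/2=31/800: DF=(1708839/1600000 − 31/800·(0.991400+0.978400))/(1+31/800) = 9547/10000 ≈ 0.954700
step 4 [2y] bond c/2=3/400: DF=(3911399/4000000 − 3/400·(0.991400+0.978400+0.954700))/(1+3/400) = 593/625 ≈ 0.948800
step 5 [2.5y] bond c/2=7/160: DF=(451507/400000 − 7/160·(0.991400+0.978400+0.954700+0.948800))/(1+7/160) = 9191/10000 ≈ 0.919100
step 6 [3y] swap r/2=57/3161: DF=(1 − 57/3161·(0.991400+0.978400+0.954700+0.948800+0.919100))/(1+57/3161) = 4487/5000 ≈ 0.897400

1 1/2 4957/5000
2 1 1223/1250
3 3/2 9547/10000
4 2 593/625
5 5/2 9191/10000
6 3 4487/5000
DF(2.5y) is solved at step 5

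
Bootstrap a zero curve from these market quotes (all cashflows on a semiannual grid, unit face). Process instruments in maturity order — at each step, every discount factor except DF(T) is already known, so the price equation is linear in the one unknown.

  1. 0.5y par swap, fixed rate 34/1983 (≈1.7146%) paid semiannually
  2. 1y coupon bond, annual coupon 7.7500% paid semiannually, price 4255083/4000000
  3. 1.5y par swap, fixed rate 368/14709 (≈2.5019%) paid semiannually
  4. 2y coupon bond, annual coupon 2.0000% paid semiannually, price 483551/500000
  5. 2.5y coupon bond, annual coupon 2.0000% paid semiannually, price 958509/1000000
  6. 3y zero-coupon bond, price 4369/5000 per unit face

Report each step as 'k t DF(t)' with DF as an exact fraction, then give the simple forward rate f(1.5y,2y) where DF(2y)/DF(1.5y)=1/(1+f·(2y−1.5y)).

1 1/2 1983/2000
2 1 9871/10000
3 3/2 602/625
4 2 2321/2500
5 5/2 9107/10000
6 3 4369/5000
f(1.5y,2y) = ((602/625)/(2321/2500) − 1)/(1/2) = 174/2321 ≈ 7.4968%

step 1 [0.5y] swap r/2=17/1983: DF=(1 − 17/1983·(0))/(1+17/1983) = 1983/2000 ≈ 0.991500
step 2 [1y] bond c/2=31/800: DF=(4255083/4000000 − 31/800·(0.991500))/(1+31/800) = 9871/10000 ≈ 0.987100
step 3 [1.5y] swap r/2=184/14709: DF=(1 − 184/14709·(0.991500+0.987100))/(1+184/14709) = 602/625 ≈ 0.963200
step 4 [2y] bond c/2=1/100: DF=(483551/500000 − 1/100·(0.991500+0.987100+0.963200))/(1+1/100) = 2321/2500 ≈ 0.928400
step 5 [2.5y] bond c/2=1/100: DF=(958509/1000000 − 1/100·(0.991500+0.987100+0.963200+0.928400))/(1+1/100) = 9107/10000 ≈ 0.910700
step 6 [3y] zero: DF = P = 4369/5000 ≈ 0.873800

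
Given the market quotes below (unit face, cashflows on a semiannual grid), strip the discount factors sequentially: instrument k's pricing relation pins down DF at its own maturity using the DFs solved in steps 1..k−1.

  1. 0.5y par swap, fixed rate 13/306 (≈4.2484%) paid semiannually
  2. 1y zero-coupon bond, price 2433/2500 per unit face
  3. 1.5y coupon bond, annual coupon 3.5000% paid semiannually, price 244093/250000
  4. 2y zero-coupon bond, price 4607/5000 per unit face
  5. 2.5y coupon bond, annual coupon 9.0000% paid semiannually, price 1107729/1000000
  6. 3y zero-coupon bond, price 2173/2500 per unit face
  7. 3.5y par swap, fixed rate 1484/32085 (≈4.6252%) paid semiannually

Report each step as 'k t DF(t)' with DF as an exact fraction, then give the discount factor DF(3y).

1 1/2 612/625
2 1 2433/2500
3 3/2 463/500
4 2 4607/5000
5 5/2 2241/2500
6 3 2173/2500
7 7/2 2129/2500
DF(3y) = 2173/2500 ≈ 0.869200

step 1 [0.5y] swap r/2=13/612: DF=(1 − 13/612·(0))/(1+13/612) = 612/625 ≈ 0.979200
step 2 [1y] zero: DF = P = 2433/2500 ≈ 0.973200
step 3 [1.5y] bond c/2=7/400: DF=(244093/250000 − 7/400·(0.979200+0.973200))/(1+7/400) = 463/500 ≈ 0.926000
step 4 [2y] zero: DF = P = 4607/5000 ≈ 0.921400
step 5 [2.5y] bond c/2=9/200: DF=(1107729/1000000 − 9/200·(0.979200+0.973200+0.926000+0.921400))/(1+9/200) = 2241/2500 ≈ 0.896400
step 6 [3y] zero: DF = P = 2173/2500 ≈ 0.869200
step 7 [3.5y] swap r/2=742/32085: DF=(1 − 742/32085·(0.979200+0.973200+0.926000+0.921400+0.896400+0.869200))/(1+742/32085) = 2129/2500 ≈ 0.851600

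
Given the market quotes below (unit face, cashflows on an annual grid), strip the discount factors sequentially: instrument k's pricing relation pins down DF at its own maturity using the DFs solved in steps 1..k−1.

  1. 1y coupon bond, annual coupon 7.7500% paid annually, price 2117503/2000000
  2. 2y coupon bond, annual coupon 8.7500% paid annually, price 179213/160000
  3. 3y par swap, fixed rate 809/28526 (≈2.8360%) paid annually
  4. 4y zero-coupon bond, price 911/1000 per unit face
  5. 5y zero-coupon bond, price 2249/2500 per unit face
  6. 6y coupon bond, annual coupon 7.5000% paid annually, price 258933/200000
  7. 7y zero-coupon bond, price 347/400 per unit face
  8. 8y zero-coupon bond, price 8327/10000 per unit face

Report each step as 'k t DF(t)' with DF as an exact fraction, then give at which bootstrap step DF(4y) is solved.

step 1 [1y] bond c/1=31/400: DF=(2117503/2000000 − 31/400·(0))/(1+31/400) = 4913/5000 ≈ 0.982600
step 2 [2y] bond c/1=7/80: DF=(179213/160000 − 7/80·(0.982600))/(1+7/80) = 9509/10000 ≈ 0.950900
step 3 [3y] swap r/1=809/28526: DF=(1 − 809/28526·(0.982600+0.950900))/(1+809/28526) = 9191/10000 ≈ 0.919100
step 4 [4y] zero: DF = P = 911/1000 ≈ 0.911000
step 5 [5y] zero: DF = P = 2249/2500 ≈ 0.899600
step 6 [6y] bond c/1=3/40: DF=(258933/200000 − 3/40·(0.982600+0.950900+0.919100+0.911000+0.899600))/(1+3/40) = 879/1000 ≈ 0.879000
step 7 [7y] zero: DF = P = 347/400 ≈ 0.867500
step 8 [8y] zero: DF = P = 8327/10000 ≈ 0.832700

1 1 4913/5000
2 2 9509/10000
3 3 9191/10000
4 4 911/1000
5 5 2249/2500
6 6 879/1000
7 7 347/400
8 8 8327/10000
DF(4y) is solved at step 4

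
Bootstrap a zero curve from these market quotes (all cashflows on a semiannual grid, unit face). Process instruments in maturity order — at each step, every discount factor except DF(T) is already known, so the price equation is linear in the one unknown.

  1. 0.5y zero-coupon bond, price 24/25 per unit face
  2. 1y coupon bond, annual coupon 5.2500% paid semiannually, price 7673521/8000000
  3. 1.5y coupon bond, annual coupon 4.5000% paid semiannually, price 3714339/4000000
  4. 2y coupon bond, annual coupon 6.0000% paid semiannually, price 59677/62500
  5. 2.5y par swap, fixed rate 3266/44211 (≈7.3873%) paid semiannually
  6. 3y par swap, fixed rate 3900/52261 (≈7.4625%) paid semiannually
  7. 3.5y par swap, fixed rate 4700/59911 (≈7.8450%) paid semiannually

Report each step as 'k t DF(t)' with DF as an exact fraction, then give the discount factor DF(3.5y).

step 1 [0.5y] zero: DF = P = 24/25 ≈ 0.960000
step 2 [1y] bond c/2=21/800: DF=(7673521/8000000 − 21/800·(0.960000))/(1+21/800) = 9101/10000 ≈ 0.910100
step 3 [1.5y] bond c/2=9/400: DF=(3714339/4000000 − 9/400·(0.960000+0.910100))/(1+9/400) = 867/1000 ≈ 0.867000
step 4 [2y] bond c/2=3/100: DF=(59677/62500 − 3/100·(0.960000+0.910100+0.867000))/(1+3/100) = 8473/10000 ≈ 0.847300
step 5 [2.5y] swap r/2=1633/44211: DF=(1 − 1633/44211·(0.960000+0.910100+0.867000+0.847300))/(1+1633/44211) = 8367/10000 ≈ 0.836700
step 6 [3y] swap r/2=1950/52261: DF=(1 − 1950/52261·(0.960000+0.910100+0.867000+0.847300+0.836700))/(1+1950/52261) = 161/200 ≈ 0.805000
step 7 [3.5y] swap r/2=2350/59911: DF=(1 − 2350/59911·(0.960000+0.910100+0.867000+0.847300+0.836700+0.805000))/(1+2350/59911) = 153/200 ≈ 0.765000

1 1/2 24/25
2 1 9101/10000
3 3/2 867/1000
4 2 8473/10000
5 5/2 8367/10000
6 3 161/200
7 7/2 153/200
DF(3.5y) = 153/200 ≈ 0.765000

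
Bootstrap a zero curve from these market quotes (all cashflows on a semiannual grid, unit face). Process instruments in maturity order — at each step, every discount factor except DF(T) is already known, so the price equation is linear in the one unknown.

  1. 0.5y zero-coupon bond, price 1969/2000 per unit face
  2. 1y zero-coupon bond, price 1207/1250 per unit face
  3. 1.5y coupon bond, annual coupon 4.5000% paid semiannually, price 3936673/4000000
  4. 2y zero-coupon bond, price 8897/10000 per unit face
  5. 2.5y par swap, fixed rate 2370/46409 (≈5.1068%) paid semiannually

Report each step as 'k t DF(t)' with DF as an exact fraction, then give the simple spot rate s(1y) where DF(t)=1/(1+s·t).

step 1 [0.5y] zero: DF = P = 1969/2000 ≈ 0.984500
step 2 [1y] zero: DF = P = 1207/1250 ≈ 0.965600
step 3 [1.5y] bond c/2=9/400: DF=(3936673/4000000 − 9/400·(0.984500+0.965600))/(1+9/400) = 2299/2500 ≈ 0.919600
step 4 [2y] zero: DF = P = 8897/10000 ≈ 0.889700
step 5 [2.5y] swap r/2=1185/46409: DF=(1 − 1185/46409·(0.984500+0.965600+0.919600+0.889700))/(1+1185/46409) = 1763/2000 ≈ 0.881500

1 1/2 1969/2000
2 1 1207/1250
3 3/2 2299/2500
4 2 8897/10000
5 5/2 1763/2000
s(1y) = (1/(1207/1250) − 1)/(1) = 43/1207 ≈ 3.5626%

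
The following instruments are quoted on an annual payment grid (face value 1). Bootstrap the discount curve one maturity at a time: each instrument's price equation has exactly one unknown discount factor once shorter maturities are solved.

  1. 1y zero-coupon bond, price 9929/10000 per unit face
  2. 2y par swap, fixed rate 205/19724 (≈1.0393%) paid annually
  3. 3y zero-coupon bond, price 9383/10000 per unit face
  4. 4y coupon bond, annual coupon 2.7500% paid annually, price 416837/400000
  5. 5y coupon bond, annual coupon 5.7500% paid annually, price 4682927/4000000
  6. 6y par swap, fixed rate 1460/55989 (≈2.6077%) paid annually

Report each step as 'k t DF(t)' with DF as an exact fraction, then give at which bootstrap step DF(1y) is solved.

1 1 9929/10000
2 2 1959/2000
3 3 9383/10000
4 4 9363/10000
5 5 8979/10000
6 6 427/500
DF(1y) is solved at step 1

step 1 [1y] zero: DF = P = 9929/10000 ≈ 0.992900
step 2 [2y] swap r/1=205/19724: DF=(1 − 205/19724·(0.992900))/(1+205/19724) = 1959/2000 ≈ 0.979500
step 3 [3y] zero: DF = P = 9383/10000 ≈ 0.938300
step 4 [4y] bond c/1=11/400: DF=(416837/400000 − 11/400·(0.992900+0.979500+0.938300))/(1+11/400) = 9363/10000 ≈ 0.936300
step 5 [5y] bond c/1=23/400: DF=(4682927/4000000 − 23/400·(0.992900+0.979500+0.938300+0.936300))/(1+23/400) = 8979/10000 ≈ 0.897900
step 6 [6y] swap r/1=1460/55989: DF=(1 − 1460/55989·(0.992900+0.979500+0.938300+0.936300+0.897900))/(1+1460/55989) = 427/500 ≈ 0.854000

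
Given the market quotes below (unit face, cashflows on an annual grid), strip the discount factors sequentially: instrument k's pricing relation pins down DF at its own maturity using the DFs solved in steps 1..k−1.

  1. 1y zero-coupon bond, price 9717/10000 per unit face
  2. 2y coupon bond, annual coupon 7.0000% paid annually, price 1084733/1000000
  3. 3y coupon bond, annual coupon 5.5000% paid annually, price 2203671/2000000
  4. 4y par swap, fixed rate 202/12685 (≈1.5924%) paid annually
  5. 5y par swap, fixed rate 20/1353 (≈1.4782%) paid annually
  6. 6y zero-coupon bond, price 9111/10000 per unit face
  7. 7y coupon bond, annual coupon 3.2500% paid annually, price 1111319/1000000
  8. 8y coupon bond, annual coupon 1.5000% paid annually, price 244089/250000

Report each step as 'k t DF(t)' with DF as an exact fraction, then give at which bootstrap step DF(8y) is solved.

1 1 9717/10000
2 2 4751/5000
3 3 4721/5000
4 4 4697/5000
5 5 93/100
6 6 9111/10000
7 7 4493/5000
8 8 2163/2500
DF(8y) is solved at step 8

step 1 [1y] zero: DF = P = 9717/10000 ≈ 0.971700
step 2 [2y] bond c/1=7/100: DF=(1084733/1000000 − 7/100·(0.971700))/(1+7/100) = 4751/5000 ≈ 0.950200
step 3 [3y] bond c/1=11/200: DF=(2203671/2000000 − 11/200·(0.971700+0.950200))/(1+11/200) = 4721/5000 ≈ 0.944200
step 4 [4y] swap r/1=202/12685: DF=(1 − 202/12685·(0.971700+0.950200+0.944200))/(1+202/12685) = 4697/5000 ≈ 0.939400
step 5 [5y] swap r/1=20/1353: DF=(1 − 20/1353·(0.971700+0.950200+0.944200+0.939400))/(1+20/1353) = 93/100 ≈ 0.930000
step 6 [6y] zero: DF = P = 9111/10000 ≈ 0.911100
step 7 [7y] bond c/1=13/400: DF=(1111319/1000000 − 13/400·(0.971700+0.950200+0.944200+0.939400+0.930000+0.911100))/(1+13/400) = 4493/5000 ≈ 0.898600
step 8 [8y] bond c/1=3/200: DF=(244089/250000 − 3/200·(0.971700+0.950200+0.944200+0.939400+0.930000+0.911100+0.898600))/(1+3/200) = 2163/2500 ≈ 0.865200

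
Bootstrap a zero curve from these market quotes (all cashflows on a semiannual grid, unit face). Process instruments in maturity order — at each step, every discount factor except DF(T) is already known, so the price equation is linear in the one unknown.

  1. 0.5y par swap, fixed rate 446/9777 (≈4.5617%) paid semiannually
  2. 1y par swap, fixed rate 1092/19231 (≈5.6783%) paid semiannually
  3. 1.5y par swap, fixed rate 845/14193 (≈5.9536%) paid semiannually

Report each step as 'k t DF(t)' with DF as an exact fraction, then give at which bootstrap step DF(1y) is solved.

step 1 [0.5y] swap r/2=223/9777: DF=(1 − 223/9777·(0))/(1+223/9777) = 9777/10000 ≈ 0.977700
step 2 [1y] swap r/2=546/19231: DF=(1 − 546/19231·(0.977700))/(1+546/19231) = 4727/5000 ≈ 0.945400
step 3 [1.5y] swap r/2=845/28386: DF=(1 − 845/28386·(0.977700+0.945400))/(1+845/28386) = 1831/2000 ≈ 0.915500

1 1/2 9777/10000
2 1 4727/5000
3 3/2 1831/2000
DF(1y) is solved at step 2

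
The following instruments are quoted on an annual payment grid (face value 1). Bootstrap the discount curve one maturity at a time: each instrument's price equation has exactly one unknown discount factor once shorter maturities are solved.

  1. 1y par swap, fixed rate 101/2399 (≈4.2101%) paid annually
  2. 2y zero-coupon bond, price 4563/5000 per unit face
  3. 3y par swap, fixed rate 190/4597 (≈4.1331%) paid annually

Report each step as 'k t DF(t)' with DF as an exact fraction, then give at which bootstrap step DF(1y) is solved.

step 1 [1y] swap r/1=101/2399: DF=(1 − 101/2399·(0))/(1+101/2399) = 2399/2500 ≈ 0.959600
step 2 [2y] zero: DF = P = 4563/5000 ≈ 0.912600
step 3 [3y] swap r/1=190/4597: DF=(1 − 190/4597·(0.959600+0.912600))/(1+190/4597) = 443/500 ≈ 0.886000

1 1 2399/2500
2 2 4563/5000
3 3 443/500
DF(1y) is solved at step 1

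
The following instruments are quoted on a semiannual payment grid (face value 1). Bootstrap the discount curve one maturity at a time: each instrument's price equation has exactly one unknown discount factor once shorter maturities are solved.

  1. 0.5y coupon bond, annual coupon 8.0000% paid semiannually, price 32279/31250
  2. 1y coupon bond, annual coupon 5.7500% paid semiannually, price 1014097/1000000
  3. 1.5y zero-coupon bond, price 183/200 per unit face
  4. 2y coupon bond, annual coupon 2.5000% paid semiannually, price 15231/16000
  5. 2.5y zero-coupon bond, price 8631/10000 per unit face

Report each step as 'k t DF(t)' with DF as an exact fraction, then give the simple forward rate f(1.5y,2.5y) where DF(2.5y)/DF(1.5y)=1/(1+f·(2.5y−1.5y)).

step 1 [0.5y] bond c/2=1/25: DF=(32279/31250 − 1/25·(0))/(1+1/25) = 2483/2500 ≈ 0.993200
step 2 [1y] bond c/2=23/800: DF=(1014097/1000000 − 23/800·(0.993200))/(1+23/800) = 479/500 ≈ 0.958000
step 3 [1.5y] zero: DF = P = 183/200 ≈ 0.915000
step 4 [2y] bond c/2=1/80: DF=(15231/16000 − 1/80·(0.993200+0.958000+0.915000))/(1+1/80) = 1131/1250 ≈ 0.904800
step 5 [2.5y] zero: DF = P = 8631/10000 ≈ 0.863100

1 1/2 2483/2500
2 1 479/500
3 3/2 183/200
4 2 1131/1250
5 5/2 8631/10000
f(1.5y,2.5y) = ((183/200)/(8631/10000) − 1)/(1) = 173/2877 ≈ 6.0132%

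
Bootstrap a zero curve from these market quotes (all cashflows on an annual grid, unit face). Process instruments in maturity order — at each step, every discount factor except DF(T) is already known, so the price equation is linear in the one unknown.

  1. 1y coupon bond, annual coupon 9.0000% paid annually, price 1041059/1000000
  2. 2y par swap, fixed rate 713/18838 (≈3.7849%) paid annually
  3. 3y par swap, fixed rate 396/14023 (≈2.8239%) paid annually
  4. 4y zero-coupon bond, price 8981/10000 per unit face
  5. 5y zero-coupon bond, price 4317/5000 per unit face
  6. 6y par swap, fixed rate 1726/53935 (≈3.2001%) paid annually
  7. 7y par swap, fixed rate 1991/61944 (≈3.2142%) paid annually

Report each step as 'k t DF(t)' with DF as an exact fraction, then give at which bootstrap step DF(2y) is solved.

step 1 [1y] bond c/1=9/100: DF=(1041059/1000000 − 9/100·(0))/(1+9/100) = 9551/10000 ≈ 0.955100
step 2 [2y] swap r/1=713/18838: DF=(1 − 713/18838·(0.955100))/(1+713/18838) = 9287/10000 ≈ 0.928700
step 3 [3y] swap r/1=396/14023: DF=(1 − 396/14023·(0.955100+0.928700))/(1+396/14023) = 1151/1250 ≈ 0.920800
step 4 [4y] zero: DF = P = 8981/10000 ≈ 0.898100
step 5 [5y] zero: DF = P = 4317/5000 ≈ 0.863400
step 6 [6y] swap r/1=1726/53935: DF=(1 − 1726/53935·(0.955100+0.928700+0.920800+0.898100+0.863400))/(1+1726/53935) = 4137/5000 ≈ 0.827400
step 7 [7y] swap r/1=1991/61944: DF=(1 − 1991/61944·(0.955100+0.928700+0.920800+0.898100+0.863400+0.827400))/(1+1991/61944) = 8009/10000 ≈ 0.800900

1 1 9551/10000
2 2 9287/10000
3 3 1151/1250
4 4 8981/10000
5 5 4317/5000
6 6 4137/5000
7 7 8009/10000
DF(2y) is solved at step 2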